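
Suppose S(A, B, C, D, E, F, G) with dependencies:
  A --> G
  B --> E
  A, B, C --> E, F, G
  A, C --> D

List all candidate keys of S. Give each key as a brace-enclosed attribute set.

{A, B, C}

No FD produces {A, B, C}, so they must be in every candidate key.
{A, B, C}⁺ = {A, B, C, D, E, F, G}, which is every attribute, so {A, B, C} is a candidate key.
No other minimal set has full closure, so this is the only candidate key.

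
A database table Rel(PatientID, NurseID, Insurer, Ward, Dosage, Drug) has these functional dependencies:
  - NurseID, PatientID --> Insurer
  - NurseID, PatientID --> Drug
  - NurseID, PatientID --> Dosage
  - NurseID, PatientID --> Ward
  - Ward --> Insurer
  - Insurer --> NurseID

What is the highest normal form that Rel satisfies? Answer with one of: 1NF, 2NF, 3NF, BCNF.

Candidate keys: {Insurer, PatientID}, {NurseID, PatientID}, {PatientID, Ward}. Prime attributes: {Insurer, NurseID, PatientID, Ward}.
Ward --> Insurer breaks BCNF: {Ward}⁺ = {Insurer, NurseID, Ward}, so {Ward} is not a superkey.
But every attribute on its right side ({Insurer}) is prime, and the same holds for every other non-superkey FD, so 3NF still holds.

3NF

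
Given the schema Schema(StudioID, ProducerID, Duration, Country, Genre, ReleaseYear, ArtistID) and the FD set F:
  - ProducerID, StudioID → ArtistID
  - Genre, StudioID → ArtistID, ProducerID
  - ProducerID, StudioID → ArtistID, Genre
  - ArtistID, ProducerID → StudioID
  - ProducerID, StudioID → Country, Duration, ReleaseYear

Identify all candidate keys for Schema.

{ArtistID, ProducerID}⁺ = {ArtistID, Country, Duration, Genre, ProducerID, ReleaseYear, StudioID}, which is every attribute, so {ArtistID, ProducerID} is a candidate key.
{Genre, StudioID}⁺ = {ArtistID, Country, Duration, Genre, ProducerID, ReleaseYear, StudioID}, which is every attribute, so {Genre, StudioID} is a candidate key.
{ProducerID, StudioID}⁺ = {ArtistID, Country, Duration, Genre, ProducerID, ReleaseYear, StudioID}, which is every attribute, so {ProducerID, StudioID} is a candidate key.
No proper subset of any of these is a key, and no other minimal superkey exists.

{ArtistID, ProducerID}, {Genre, StudioID}, {ProducerID, StudioID}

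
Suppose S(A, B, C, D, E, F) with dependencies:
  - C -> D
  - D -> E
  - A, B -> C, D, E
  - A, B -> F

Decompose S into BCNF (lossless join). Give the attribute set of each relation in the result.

Candidate key of the original relation: {A, B}.
Within {A, B, C, D, E, F}: {C}⁺ ∩ {A, B, C, D, E, F} = {C, D, E}, not the whole set, so C -> D, E violates BCNF; decompose into {C, D, E} and {A, B, C, F}.
Within {C, D, E}: {D}⁺ ∩ {C, D, E} = {D, E}, not the whole set, so D -> E violates BCNF; decompose into {D, E} and {C, D}.
{D, E} is in BCNF.
{C, D} is in BCNF.
{A, B, C, F} is in BCNF.

{A, B, C, F}; {C, D}; {D, E}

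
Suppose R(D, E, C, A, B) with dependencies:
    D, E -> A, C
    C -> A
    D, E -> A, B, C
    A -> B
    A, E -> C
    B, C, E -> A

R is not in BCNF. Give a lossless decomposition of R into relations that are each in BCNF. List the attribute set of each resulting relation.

{A, B}; {A, C}; {C, D, E}

Candidate key of the original relation: {D, E}.
Within {A, B, C, D, E}: {C}⁺ ∩ {A, B, C, D, E} = {A, B, C}, not the whole set, so C -> A, B violates BCNF; decompose into {A, B, C} and {C, D, E}.
Within {A, B, C}: {A}⁺ ∩ {A, B, C} = {A, B}, not the whole set, so A -> B violates BCNF; decompose into {A, B} and {A, C}.
{A, B} has no BCNF violation.
{A, C} has no BCNF violation.
{C, D, E} has no BCNF violation.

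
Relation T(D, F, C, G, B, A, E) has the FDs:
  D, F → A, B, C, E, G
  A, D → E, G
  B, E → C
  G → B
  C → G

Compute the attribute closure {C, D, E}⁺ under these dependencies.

Start with {C, D, E}.
C → G applies; add {G} → now {C, D, E, G}.
G → B applies; add {B} → now {B, C, D, E, G}.
No further FD applies.

{B, C, D, E, G}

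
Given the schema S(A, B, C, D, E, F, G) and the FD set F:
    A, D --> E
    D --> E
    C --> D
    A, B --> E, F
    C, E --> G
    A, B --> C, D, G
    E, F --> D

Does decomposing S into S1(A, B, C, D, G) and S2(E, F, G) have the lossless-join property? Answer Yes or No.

No

Common attributes: {G}; their closure is {G}.
S1 ⊄ {G} and S2 ⊄ {G}, so the split is lossy.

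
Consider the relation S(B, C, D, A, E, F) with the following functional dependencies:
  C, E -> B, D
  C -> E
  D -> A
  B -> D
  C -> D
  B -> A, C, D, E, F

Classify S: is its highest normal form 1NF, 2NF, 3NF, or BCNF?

Candidate keys: {B}, {C}. Prime attributes: {B, C}.
For D -> A we have {D}⁺ = {A, D}; {D} is not a superkey, so BCNF fails.
D -> A determines the non-prime attribute {A} from a non-superkey — 3NF is violated.
Every candidate key is a single attribute, so no partial dependency is possible; 2NF holds.

2NF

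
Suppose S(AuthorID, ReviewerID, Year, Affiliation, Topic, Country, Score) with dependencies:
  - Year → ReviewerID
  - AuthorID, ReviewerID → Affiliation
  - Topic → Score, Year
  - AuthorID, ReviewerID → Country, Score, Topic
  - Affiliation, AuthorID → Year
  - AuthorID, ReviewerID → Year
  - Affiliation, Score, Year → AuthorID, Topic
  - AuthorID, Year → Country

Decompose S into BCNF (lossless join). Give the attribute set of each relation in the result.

{Affiliation, AuthorID, Country, Topic}; {ReviewerID, Year}; {Score, Topic, Year}

Candidate keys of the original relation: {Affiliation, AuthorID}, {Affiliation, Score, Year}, {Affiliation, Topic}, {AuthorID, ReviewerID}, {AuthorID, Topic}, {AuthorID, Year}.
In {Affiliation, AuthorID, Country, ReviewerID, Score, Topic, Year}, {Year} is not a superkey ({Year}⁺ restricted to this set is {ReviewerID, Year}), so split on Year → ReviewerID into {ReviewerID, Year} and {Affiliation, AuthorID, Country, Score, Topic, Year}.
{ReviewerID, Year} is in BCNF.
In {Affiliation, AuthorID, Country, Score, Topic, Year}, {Topic} is not a superkey ({Topic}⁺ restricted to this set is {Score, Topic, Year}), so split on Topic → Score, Year into {Score, Topic, Year} and {Affiliation, AuthorID, Country, Topic}.
{Score, Topic, Year} is in BCNF.
{Affiliation, AuthorID, Country, Topic} is in BCNF.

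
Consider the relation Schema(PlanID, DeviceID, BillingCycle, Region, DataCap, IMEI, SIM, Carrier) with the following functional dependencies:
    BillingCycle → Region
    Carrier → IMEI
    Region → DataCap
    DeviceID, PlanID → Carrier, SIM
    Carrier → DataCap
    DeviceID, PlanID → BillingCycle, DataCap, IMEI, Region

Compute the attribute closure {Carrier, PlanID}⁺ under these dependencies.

{Carrier, DataCap, IMEI, PlanID}

Start with {Carrier, PlanID}.
Carrier → IMEI applies; add {IMEI} → now {Carrier, IMEI, PlanID}.
Carrier → DataCap applies; add {DataCap} → now {Carrier, DataCap, IMEI, PlanID}.
No further FD applies.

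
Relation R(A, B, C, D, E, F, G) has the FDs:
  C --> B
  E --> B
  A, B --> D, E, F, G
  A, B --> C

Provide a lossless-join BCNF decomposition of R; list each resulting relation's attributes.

{A, C, D, E, F, G}; {B, C}

Candidate keys of the original relation: {A, B}, {A, C}, {A, E}.
{A, B, C, D, E, F, G}: {C} determines {B, C} here but is not a superkey — split on C --> B, giving {B, C} and {A, C, D, E, F, G}.
{B, C} has no BCNF violation.
{A, C, D, E, F, G} has no BCNF violation.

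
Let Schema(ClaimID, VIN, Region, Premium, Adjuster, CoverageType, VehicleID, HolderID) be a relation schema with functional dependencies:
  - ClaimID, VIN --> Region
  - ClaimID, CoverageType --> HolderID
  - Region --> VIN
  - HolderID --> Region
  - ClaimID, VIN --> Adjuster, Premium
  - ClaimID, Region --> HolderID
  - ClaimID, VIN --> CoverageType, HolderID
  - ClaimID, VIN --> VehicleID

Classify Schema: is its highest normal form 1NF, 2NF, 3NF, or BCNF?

3NF

Candidate keys: {ClaimID, CoverageType}, {ClaimID, HolderID}, {ClaimID, Region}, {ClaimID, VIN}. Prime attributes: {ClaimID, CoverageType, HolderID, Region, VIN}.
Region --> VIN breaks BCNF: {Region}⁺ = {Region, VIN}, so {Region} is not a superkey.
But every attribute on its right side ({VIN}) is prime, and the same holds for every other non-superkey FD, so 3NF still holds.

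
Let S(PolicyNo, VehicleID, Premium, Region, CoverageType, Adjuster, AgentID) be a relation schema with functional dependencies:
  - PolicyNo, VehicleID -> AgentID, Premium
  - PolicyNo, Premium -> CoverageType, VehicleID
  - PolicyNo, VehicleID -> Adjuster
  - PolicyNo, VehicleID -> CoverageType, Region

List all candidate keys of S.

{PolicyNo, Premium}, {PolicyNo, VehicleID}

Attributes never on any right-hand side: {PolicyNo} — every candidate key must contain it.
{PolicyNo, Premium}⁺ = {Adjuster, AgentID, CoverageType, PolicyNo, Premium, Region, VehicleID} — all of the relation — so {PolicyNo, Premium} is a candidate key.
{PolicyNo, VehicleID}⁺ = {Adjuster, AgentID, CoverageType, PolicyNo, Premium, Region, VehicleID} — all of the relation — so {PolicyNo, VehicleID} is a candidate key.
No proper subset of any of these is a key, and no other minimal superkey exists.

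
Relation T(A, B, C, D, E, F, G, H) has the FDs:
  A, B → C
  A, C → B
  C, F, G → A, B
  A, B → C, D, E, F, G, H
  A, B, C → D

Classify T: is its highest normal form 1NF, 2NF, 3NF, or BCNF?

BCNF

Candidate keys: {A, B}, {A, C}, {C, F, G}. Prime attributes: {A, B, C, F, G}.
Each dependency's left side is a superkey — BCNF holds.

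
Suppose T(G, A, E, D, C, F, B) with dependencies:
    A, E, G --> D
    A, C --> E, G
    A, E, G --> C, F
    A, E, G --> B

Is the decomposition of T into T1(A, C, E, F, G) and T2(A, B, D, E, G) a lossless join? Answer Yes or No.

T1 ∩ T2 = {A, E, G}; its closure under F is {A, B, C, D, E, F, G}.
T1 is contained in that closure, so T1 ∩ T2 --> T1 holds and the join is lossless.

Yes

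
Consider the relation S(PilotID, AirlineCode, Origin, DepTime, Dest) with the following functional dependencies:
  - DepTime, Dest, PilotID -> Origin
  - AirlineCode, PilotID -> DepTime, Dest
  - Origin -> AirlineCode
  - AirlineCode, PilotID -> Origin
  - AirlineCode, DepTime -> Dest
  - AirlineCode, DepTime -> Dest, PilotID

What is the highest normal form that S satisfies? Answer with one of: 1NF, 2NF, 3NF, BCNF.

Candidate keys: {AirlineCode, DepTime}, {AirlineCode, PilotID}, {DepTime, Dest, PilotID}, {DepTime, Origin}, {Origin, PilotID}. Prime attributes: {AirlineCode, DepTime, Dest, Origin, PilotID}.
Origin -> AirlineCode: {Origin}⁺ = {AirlineCode, Origin}, which is not all of the attributes, so the left side is not a superkey — BCNF is violated.
But every attribute on its right side ({AirlineCode}) is prime, and the same holds for every other non-superkey FD, so 3NF still holds.

3NF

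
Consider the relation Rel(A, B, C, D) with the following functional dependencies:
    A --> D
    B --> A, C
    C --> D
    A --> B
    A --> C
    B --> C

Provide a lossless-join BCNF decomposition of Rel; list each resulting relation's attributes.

Candidate keys of the original relation: {A}, {B}.
In {A, B, C, D}, {C} is not a superkey ({C}⁺ restricted to this set is {C, D}), so split on C --> D into {C, D} and {A, B, C}.
{C, D} has no BCNF violation.
{A, B, C} has no BCNF violation.

{A, B, C}; {C, D}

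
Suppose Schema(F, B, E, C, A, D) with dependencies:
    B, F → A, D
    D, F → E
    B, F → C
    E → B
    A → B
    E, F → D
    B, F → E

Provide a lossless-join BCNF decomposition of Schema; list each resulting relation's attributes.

Candidate keys of the original relation: {A, F}, {B, F}, {D, F}, {E, F}.
Within {A, B, C, D, E, F}: {E}⁺ ∩ {A, B, C, D, E, F} = {B, E}, not the whole set, so E → B violates BCNF; decompose into {B, E} and {A, C, D, E, F}.
{B, E}: every determinant is a superkey — BCNF.
{A, C, D, E, F}: every determinant is a superkey — BCNF.

{A, C, D, E, F}; {B, E}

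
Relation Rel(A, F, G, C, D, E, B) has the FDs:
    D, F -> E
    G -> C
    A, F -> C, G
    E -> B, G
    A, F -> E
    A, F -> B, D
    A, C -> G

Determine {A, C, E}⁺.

{A, B, C, E, G}

Start with {A, C, E}.
E -> B, G applies; add {B, G} → now {A, B, C, E, G}.
No further FD applies.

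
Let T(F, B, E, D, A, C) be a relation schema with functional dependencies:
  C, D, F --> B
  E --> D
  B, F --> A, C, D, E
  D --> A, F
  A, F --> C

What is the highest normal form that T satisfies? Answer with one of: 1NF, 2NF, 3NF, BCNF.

2NF

Candidate keys: {B, F}, {D}, {E}. Prime attributes: {B, D, E, F}.
A, F --> C: {A, F}⁺ = {A, C, F}, which is not all of the attributes, so the left side is not a superkey — BCNF is violated.
A, F --> C determines the non-prime attribute {C} from a non-superkey — 3NF is violated.
Checking every proper subset of each key, none determines a non-prime attribute — 2NF is satisfied.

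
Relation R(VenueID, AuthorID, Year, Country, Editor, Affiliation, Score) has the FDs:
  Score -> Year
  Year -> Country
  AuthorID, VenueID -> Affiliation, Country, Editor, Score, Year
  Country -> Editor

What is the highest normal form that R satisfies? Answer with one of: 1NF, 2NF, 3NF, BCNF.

Candidate key: {AuthorID, VenueID}. Prime attributes: {AuthorID, VenueID}.
Score -> Year breaks BCNF: {Score}⁺ = {Country, Editor, Score, Year}, so {Score} is not a superkey.
Score -> Year determines the non-prime attribute {Year} from a non-superkey — 3NF is violated.
Checking every proper subset of each key, none determines a non-prime attribute — 2NF is satisfied.

2NF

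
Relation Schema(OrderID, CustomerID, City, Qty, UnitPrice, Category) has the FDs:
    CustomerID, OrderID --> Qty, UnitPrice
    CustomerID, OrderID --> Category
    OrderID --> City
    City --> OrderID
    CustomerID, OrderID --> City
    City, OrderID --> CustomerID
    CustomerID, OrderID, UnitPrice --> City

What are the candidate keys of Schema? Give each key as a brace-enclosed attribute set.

{City}, {OrderID}

{City}⁺ = {Category, City, CustomerID, OrderID, Qty, UnitPrice} — all of the relation — so {City} is a candidate key.
{OrderID}⁺ = {Category, City, CustomerID, OrderID, Qty, UnitPrice} — all of the relation — so {OrderID} is a candidate key.
These are minimal and exhaustive — every other superkey contains one of them.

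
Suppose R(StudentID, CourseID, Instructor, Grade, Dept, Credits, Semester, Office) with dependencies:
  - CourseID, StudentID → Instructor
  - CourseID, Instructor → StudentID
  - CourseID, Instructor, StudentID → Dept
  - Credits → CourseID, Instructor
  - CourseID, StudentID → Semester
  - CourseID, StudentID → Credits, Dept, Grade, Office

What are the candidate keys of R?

{Credits}⁺ = {CourseID, Credits, Dept, Grade, Instructor, Office, Semester, StudentID}, which is every attribute, so {Credits} is a candidate key.
{CourseID, Instructor}⁺ = {CourseID, Credits, Dept, Grade, Instructor, Office, Semester, StudentID}, which is every attribute, so {CourseID, Instructor} is a candidate key.
{CourseID, StudentID}⁺ = {CourseID, Credits, Dept, Grade, Instructor, Office, Semester, StudentID}, which is every attribute, so {CourseID, StudentID} is a candidate key.
These are minimal and exhaustive — every other superkey contains one of them.

{CourseID, Instructor}, {CourseID, StudentID}, {Credits}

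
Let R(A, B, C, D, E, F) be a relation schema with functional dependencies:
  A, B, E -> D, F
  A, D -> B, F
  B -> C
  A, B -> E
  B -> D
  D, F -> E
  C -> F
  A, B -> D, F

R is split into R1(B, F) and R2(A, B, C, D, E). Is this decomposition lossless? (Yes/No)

The shared attributes are {B} and {B}⁺ = {B, C, D, E, F}.
Since R1 ⊆ {B, C, D, E, F}, the intersection is a superkey of R1; the decomposition is lossless.

Yes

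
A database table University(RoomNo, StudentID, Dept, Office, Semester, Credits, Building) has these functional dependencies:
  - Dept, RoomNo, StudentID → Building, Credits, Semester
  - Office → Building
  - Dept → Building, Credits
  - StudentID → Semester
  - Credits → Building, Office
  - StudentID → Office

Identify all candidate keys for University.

{Dept, RoomNo, StudentID}

{Dept, RoomNo, StudentID} never appear on the right of any FD, so every key must include all of them.
Closure of {Dept, RoomNo, StudentID} is {Building, Credits, Dept, Office, RoomNo, Semester, StudentID}, the whole schema; {Dept, RoomNo, StudentID} is a candidate key.
Every other attribute set either contains this one or has a smaller closure.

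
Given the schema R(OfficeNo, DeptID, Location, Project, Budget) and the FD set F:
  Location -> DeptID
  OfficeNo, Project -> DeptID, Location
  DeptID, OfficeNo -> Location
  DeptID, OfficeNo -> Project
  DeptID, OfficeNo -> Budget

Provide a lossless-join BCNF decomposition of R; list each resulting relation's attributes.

{Budget, Location, OfficeNo, Project}; {DeptID, Location}

Candidate keys of the original relation: {DeptID, OfficeNo}, {Location, OfficeNo}, {OfficeNo, Project}.
In {Budget, DeptID, Location, OfficeNo, Project}, {Location} is not a superkey ({Location}⁺ restricted to this set is {DeptID, Location}), so split on Location -> DeptID into {DeptID, Location} and {Budget, Location, OfficeNo, Project}.
{DeptID, Location}: every determinant is a superkey — BCNF.
{Budget, Location, OfficeNo, Project}: every determinant is a superkey — BCNF.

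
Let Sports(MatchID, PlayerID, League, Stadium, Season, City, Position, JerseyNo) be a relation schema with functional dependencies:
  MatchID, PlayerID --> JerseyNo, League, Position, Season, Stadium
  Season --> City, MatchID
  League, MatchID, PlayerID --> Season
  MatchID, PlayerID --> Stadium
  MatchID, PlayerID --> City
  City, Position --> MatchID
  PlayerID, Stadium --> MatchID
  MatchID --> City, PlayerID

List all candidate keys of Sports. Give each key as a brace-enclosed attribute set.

{MatchID}⁺ = {City, JerseyNo, League, MatchID, PlayerID, Position, Season, Stadium} — all of the relation — so {MatchID} is a candidate key.
{Season}⁺ = {City, JerseyNo, League, MatchID, PlayerID, Position, Season, Stadium} — all of the relation — so {Season} is a candidate key.
{City, Position}⁺ = {City, JerseyNo, League, MatchID, PlayerID, Position, Season, Stadium} — all of the relation — so {City, Position} is a candidate key.
{PlayerID, Stadium}⁺ = {City, JerseyNo, League, MatchID, PlayerID, Position, Season, Stadium} — all of the relation — so {PlayerID, Stadium} is a candidate key.
These are minimal and exhaustive — every other superkey contains one of them.

{City, Position}, {MatchID}, {PlayerID, Stadium}, {Season}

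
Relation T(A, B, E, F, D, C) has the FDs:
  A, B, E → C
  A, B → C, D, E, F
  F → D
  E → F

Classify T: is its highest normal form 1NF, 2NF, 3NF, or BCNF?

2NF

Candidate key: {A, B}. Prime attributes: {A, B}.
F → D breaks BCNF: {F}⁺ = {D, F}, so {F} is not a superkey.
Because {D} is non-prime and the left side of F → D is not a superkey, the relation is not in 3NF.
Checking every proper subset of each key, none determines a non-prime attribute — 2NF is satisfied.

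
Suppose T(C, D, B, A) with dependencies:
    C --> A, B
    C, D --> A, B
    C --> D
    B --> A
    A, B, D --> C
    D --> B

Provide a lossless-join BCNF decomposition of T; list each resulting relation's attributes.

Candidate keys of the original relation: {C}, {D}.
Within {A, B, C, D}: {B}⁺ ∩ {A, B, C, D} = {A, B}, not the whole set, so B --> A violates BCNF; decompose into {A, B} and {B, C, D}.
{A, B}: every determinant is a superkey — BCNF.
{B, C, D}: every determinant is a superkey — BCNF.

{A, B}; {B, C, D}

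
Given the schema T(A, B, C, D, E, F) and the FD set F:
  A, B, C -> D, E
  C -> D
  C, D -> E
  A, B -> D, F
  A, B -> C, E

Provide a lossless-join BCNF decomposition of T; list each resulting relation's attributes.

{A, B, C, F}; {C, D, E}

Candidate key of the original relation: {A, B}.
Within {A, B, C, D, E, F}: {C}⁺ ∩ {A, B, C, D, E, F} = {C, D, E}, not the whole set, so C -> D, E violates BCNF; decompose into {C, D, E} and {A, B, C, F}.
{C, D, E} is in BCNF.
{A, B, C, F} is in BCNF.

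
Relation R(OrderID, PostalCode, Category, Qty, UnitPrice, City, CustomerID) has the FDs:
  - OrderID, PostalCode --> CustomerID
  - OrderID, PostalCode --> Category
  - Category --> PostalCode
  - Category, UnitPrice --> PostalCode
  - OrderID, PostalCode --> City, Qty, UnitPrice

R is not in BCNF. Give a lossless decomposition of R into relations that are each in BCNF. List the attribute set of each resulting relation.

Candidate keys of the original relation: {Category, OrderID}, {OrderID, PostalCode}.
Within {Category, City, CustomerID, OrderID, PostalCode, Qty, UnitPrice}: {Category}⁺ ∩ {Category, City, CustomerID, OrderID, PostalCode, Qty, UnitPrice} = {Category, PostalCode}, not the whole set, so Category --> PostalCode violates BCNF; decompose into {Category, PostalCode} and {Category, City, CustomerID, OrderID, Qty, UnitPrice}.
{Category, PostalCode}: every determinant is a superkey — BCNF.
{Category, City, CustomerID, OrderID, Qty, UnitPrice}: every determinant is a superkey — BCNF.

{Category, City, CustomerID, OrderID, Qty, UnitPrice}; {Category, PostalCode}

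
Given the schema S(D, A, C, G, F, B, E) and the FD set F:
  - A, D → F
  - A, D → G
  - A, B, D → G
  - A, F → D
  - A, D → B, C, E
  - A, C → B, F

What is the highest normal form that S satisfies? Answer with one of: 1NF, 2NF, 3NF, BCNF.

Candidate keys: {A, C}, {A, D}, {A, F}. Prime attributes: {A, C, D, F}.
Each dependency's left side is a superkey — BCNF holds.

BCNF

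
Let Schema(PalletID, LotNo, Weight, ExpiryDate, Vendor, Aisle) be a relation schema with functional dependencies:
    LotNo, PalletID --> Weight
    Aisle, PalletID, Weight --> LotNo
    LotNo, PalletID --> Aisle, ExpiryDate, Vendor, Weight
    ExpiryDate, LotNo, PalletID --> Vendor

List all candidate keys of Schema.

Attributes never on any right-hand side: {PalletID} — every candidate key must contain it.
{LotNo, PalletID} is a candidate key since {LotNo, PalletID}⁺ = {Aisle, ExpiryDate, LotNo, PalletID, Vendor, Weight} covers every attribute.
{Aisle, PalletID, Weight} is a candidate key since {Aisle, PalletID, Weight}⁺ = {Aisle, ExpiryDate, LotNo, PalletID, Vendor, Weight} covers every attribute.
No proper subset of any of these is a key, and no other minimal superkey exists.

{Aisle, PalletID, Weight}, {LotNo, PalletID}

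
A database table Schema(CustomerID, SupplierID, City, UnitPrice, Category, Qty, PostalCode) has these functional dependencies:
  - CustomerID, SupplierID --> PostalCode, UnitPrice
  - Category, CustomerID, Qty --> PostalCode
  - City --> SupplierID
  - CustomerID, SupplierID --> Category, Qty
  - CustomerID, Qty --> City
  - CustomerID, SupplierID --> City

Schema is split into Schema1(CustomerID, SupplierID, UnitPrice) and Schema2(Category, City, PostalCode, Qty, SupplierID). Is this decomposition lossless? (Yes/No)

No

Schema1 ∩ Schema2 = {SupplierID}; its closure under F is {SupplierID}.
Neither Schema1 nor Schema2 is contained in that closure, so the decomposition is lossy.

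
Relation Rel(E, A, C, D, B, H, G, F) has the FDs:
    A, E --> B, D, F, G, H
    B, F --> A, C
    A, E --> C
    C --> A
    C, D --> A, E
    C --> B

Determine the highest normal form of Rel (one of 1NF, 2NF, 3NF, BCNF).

Candidate keys: {A, E}, {B, D, F}, {B, E, F}, {C, D}, {C, E}. Prime attributes: {A, B, C, D, E, F}.
B, F --> A, C breaks BCNF: {B, F}⁺ = {A, B, C, F}, so {B, F} is not a superkey.
But every attribute on its right side ({A, C}) is prime, and the same holds for every other non-superkey FD, so 3NF still holds.

3NF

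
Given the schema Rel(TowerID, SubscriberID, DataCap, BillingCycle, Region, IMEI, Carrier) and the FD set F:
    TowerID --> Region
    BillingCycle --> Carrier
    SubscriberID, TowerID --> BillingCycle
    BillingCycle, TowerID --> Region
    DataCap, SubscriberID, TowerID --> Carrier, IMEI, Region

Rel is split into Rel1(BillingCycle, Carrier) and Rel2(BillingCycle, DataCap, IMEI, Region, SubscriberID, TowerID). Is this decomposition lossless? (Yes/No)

Yes

Common attributes: {BillingCycle}; their closure is {BillingCycle, Carrier}.
This includes all of Rel1, so the common attributes are a superkey of Rel1 — the join is lossless.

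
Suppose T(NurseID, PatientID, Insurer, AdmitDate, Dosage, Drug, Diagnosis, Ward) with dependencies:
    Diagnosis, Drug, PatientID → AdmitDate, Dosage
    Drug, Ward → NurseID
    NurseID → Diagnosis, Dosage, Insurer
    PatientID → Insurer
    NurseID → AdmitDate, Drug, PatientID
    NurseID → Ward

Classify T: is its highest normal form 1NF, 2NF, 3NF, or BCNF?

2NF

Candidate keys: {Drug, Ward}, {NurseID}. Prime attributes: {Drug, NurseID, Ward}.
Diagnosis, Drug, PatientID → AdmitDate, Dosage: {Diagnosis, Drug, PatientID}⁺ = {AdmitDate, Diagnosis, Dosage, Drug, Insurer, PatientID}, which is not all of the attributes, so the left side is not a superkey — BCNF is violated.
Because {AdmitDate, Dosage} are non-prime and the left side of Diagnosis, Drug, PatientID → AdmitDate, Dosage is not a superkey, the relation is not in 3NF.
No proper subset of a key has a non-prime attribute in its closure, so there is no partial dependency; 2NF holds.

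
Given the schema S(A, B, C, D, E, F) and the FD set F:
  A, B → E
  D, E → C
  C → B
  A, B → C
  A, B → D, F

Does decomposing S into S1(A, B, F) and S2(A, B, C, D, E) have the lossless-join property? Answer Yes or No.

Yes

Common attributes: {A, B}; their closure is {A, B, C, D, E, F}.
Since S1 ⊆ {A, B, C, D, E, F}, the intersection is a superkey of S1; the decomposition is lossless.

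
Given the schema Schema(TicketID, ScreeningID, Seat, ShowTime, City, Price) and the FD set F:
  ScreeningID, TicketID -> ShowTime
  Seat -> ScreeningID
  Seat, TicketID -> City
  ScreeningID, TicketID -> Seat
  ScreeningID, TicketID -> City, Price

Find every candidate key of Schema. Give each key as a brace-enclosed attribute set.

{ScreeningID, TicketID}, {Seat, TicketID}

Attributes never on any right-hand side: {TicketID} — every candidate key must contain it.
Closure of {ScreeningID, TicketID} is {City, Price, ScreeningID, Seat, ShowTime, TicketID}, the whole schema; {ScreeningID, TicketID} is a candidate key.
Closure of {Seat, TicketID} is {City, Price, ScreeningID, Seat, ShowTime, TicketID}, the whole schema; {Seat, TicketID} is a candidate key.
No proper subset of any of these is a key, and no other minimal superkey exists.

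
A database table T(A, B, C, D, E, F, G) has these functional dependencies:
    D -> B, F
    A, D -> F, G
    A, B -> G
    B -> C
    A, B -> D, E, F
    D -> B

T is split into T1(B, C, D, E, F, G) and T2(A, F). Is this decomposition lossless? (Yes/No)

T1 ∩ T2 = {F}; its closure under F is {F}.
The closure covers neither T1 nor T2 entirely; the join is not lossless.

No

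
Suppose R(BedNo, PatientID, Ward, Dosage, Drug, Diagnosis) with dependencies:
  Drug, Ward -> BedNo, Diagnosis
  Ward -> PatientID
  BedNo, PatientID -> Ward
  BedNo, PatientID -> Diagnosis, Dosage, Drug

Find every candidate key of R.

{BedNo, PatientID}⁺ = {BedNo, Diagnosis, Dosage, Drug, PatientID, Ward}, which is every attribute, so {BedNo, PatientID} is a candidate key.
{BedNo, Ward}⁺ = {BedNo, Diagnosis, Dosage, Drug, PatientID, Ward}, which is every attribute, so {BedNo, Ward} is a candidate key.
{Drug, Ward}⁺ = {BedNo, Diagnosis, Dosage, Drug, PatientID, Ward}, which is every attribute, so {Drug, Ward} is a candidate key.
No proper subset of any of these is a key, and no other minimal superkey exists.

{BedNo, PatientID}, {BedNo, Ward}, {Drug, Ward}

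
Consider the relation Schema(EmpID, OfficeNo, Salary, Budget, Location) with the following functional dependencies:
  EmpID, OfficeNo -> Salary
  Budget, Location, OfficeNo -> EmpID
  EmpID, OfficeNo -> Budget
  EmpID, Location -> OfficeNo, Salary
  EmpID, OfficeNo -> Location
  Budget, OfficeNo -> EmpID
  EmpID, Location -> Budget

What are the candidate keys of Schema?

{Budget, OfficeNo}, {EmpID, Location}, {EmpID, OfficeNo}

{Budget, OfficeNo} is a candidate key since {Budget, OfficeNo}⁺ = {Budget, EmpID, Location, OfficeNo, Salary} covers every attribute.
{EmpID, Location} is a candidate key since {EmpID, Location}⁺ = {Budget, EmpID, Location, OfficeNo, Salary} covers every attribute.
{EmpID, OfficeNo} is a candidate key since {EmpID, OfficeNo}⁺ = {Budget, EmpID, Location, OfficeNo, Salary} covers every attribute.
Any other superkey properly contains one of these, so there are no further candidate keys.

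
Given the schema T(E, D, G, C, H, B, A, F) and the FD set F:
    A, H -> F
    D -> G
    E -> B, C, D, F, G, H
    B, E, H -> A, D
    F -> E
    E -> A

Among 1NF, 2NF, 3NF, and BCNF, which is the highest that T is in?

2NF

Candidate keys: {A, H}, {E}, {F}. Prime attributes: {A, E, F, H}.
D -> G breaks BCNF: {D}⁺ = {D, G}, so {D} is not a superkey.
D -> G has non-prime {G} on the right and a non-superkey on the left, so 3NF fails.
No proper subset of a key has a non-prime attribute in its closure, so there is no partial dependency; 2NF holds.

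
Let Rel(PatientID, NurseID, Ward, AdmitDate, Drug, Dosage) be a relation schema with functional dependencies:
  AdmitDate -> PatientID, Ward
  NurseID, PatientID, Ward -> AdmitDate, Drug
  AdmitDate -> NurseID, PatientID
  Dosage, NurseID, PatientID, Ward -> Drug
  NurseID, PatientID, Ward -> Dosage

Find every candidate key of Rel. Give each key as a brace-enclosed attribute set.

Closure of {AdmitDate} is {AdmitDate, Dosage, Drug, NurseID, PatientID, Ward}, the whole schema; {AdmitDate} is a candidate key.
Closure of {NurseID, PatientID, Ward} is {AdmitDate, Dosage, Drug, NurseID, PatientID, Ward}, the whole schema; {NurseID, PatientID, Ward} is a candidate key.
These are minimal and exhaustive — every other superkey contains one of them.

{AdmitDate}, {NurseID, PatientID, Ward}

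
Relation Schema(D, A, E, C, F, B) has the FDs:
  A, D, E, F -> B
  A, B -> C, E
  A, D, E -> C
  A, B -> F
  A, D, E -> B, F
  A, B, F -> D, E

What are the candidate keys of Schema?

{A, B}, {A, D, E}

Attributes never on any right-hand side: {A} — every candidate key must contain it.
{A, B} is a candidate key since {A, B}⁺ = {A, B, C, D, E, F} covers every attribute.
{A, D, E} is a candidate key since {A, D, E}⁺ = {A, B, C, D, E, F} covers every attribute.
These are minimal and exhaustive — every other superkey contains one of them.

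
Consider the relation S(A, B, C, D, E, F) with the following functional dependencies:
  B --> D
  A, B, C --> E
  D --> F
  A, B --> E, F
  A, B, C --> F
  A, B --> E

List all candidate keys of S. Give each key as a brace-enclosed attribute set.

Attributes never on any right-hand side: {A, B, C} — every candidate key must contain all of them.
{A, B, C}⁺ = {A, B, C, D, E, F}, which is every attribute, so {A, B, C} is a candidate key.
No other minimal set has full closure, so this is the only candidate key.

{A, B, C}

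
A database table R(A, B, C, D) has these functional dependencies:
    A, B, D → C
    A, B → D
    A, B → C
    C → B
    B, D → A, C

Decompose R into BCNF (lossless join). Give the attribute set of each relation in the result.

Candidate keys of the original relation: {A, B}, {A, C}, {B, D}, {C, D}.
Within {A, B, C, D}: {C}⁺ ∩ {A, B, C, D} = {B, C}, not the whole set, so C → B violates BCNF; decompose into {B, C} and {A, C, D}.
{B, C} is in BCNF.
{A, C, D} is in BCNF.

{A, C, D}; {B, C}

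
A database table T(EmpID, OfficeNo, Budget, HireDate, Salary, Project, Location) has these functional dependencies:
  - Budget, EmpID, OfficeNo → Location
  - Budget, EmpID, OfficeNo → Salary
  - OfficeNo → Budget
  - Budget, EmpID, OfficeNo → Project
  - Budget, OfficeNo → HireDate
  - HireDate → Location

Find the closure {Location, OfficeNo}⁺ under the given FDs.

Start with {Location, OfficeNo}.
OfficeNo → Budget applies; add {Budget} → now {Budget, Location, OfficeNo}.
Budget, OfficeNo → HireDate applies; add {HireDate} → now {Budget, HireDate, Location, OfficeNo}.
No further FD applies.

{Budget, HireDate, Location, OfficeNo}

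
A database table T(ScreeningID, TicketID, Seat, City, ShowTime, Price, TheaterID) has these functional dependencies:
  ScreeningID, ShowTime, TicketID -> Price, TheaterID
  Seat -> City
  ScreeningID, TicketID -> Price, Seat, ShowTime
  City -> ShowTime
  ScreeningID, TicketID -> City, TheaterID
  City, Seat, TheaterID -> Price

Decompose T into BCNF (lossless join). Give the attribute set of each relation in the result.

Candidate key of the original relation: {ScreeningID, TicketID}.
In {City, Price, ScreeningID, Seat, ShowTime, TheaterID, TicketID}, {Seat} is not a superkey ({Seat}⁺ restricted to this set is {City, Seat, ShowTime}), so split on Seat -> City, ShowTime into {City, Seat, ShowTime} and {Price, ScreeningID, Seat, TheaterID, TicketID}.
In {City, Seat, ShowTime}, {City} is not a superkey ({City}⁺ restricted to this set is {City, ShowTime}), so split on City -> ShowTime into {City, ShowTime} and {City, Seat}.
{City, ShowTime} has no BCNF violation.
{City, Seat} has no BCNF violation.
In {Price, ScreeningID, Seat, TheaterID, TicketID}, {Seat, TheaterID} is not a superkey ({Seat, TheaterID}⁺ restricted to this set is {Price, Seat, TheaterID}), so split on Seat, TheaterID -> Price into {Price, Seat, TheaterID} and {ScreeningID, Seat, TheaterID, TicketID}.
{Price, Seat, TheaterID} has no BCNF violation.
{ScreeningID, Seat, TheaterID, TicketID} has no BCNF violation.

{City, Seat}; {City, ShowTime}; {Price, Seat, TheaterID}; {ScreeningID, Seat, TheaterID, TicketID}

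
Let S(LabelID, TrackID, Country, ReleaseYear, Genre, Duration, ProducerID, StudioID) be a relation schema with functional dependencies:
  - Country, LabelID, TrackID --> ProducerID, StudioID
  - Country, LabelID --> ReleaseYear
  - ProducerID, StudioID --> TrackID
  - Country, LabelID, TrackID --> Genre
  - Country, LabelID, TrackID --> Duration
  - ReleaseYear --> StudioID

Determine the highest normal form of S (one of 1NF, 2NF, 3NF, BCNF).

Candidate keys: {Country, LabelID, ProducerID}, {Country, LabelID, TrackID}. Prime attributes: {Country, LabelID, ProducerID, TrackID}.
Country, LabelID --> ReleaseYear breaks BCNF: {Country, LabelID}⁺ = {Country, LabelID, ReleaseYear, StudioID}, so {Country, LabelID} is not a superkey.
Country, LabelID --> ReleaseYear determines the non-prime attribute {ReleaseYear} from a non-superkey — 3NF is violated.
Since {Country, LabelID} ⊂ {Country, LabelID, ProducerID} and {Country, LabelID}⁺ ⊇ {ReleaseYear, StudioID} with {ReleaseYear, StudioID} non-prime, there is a partial dependency; 2NF fails.

1NF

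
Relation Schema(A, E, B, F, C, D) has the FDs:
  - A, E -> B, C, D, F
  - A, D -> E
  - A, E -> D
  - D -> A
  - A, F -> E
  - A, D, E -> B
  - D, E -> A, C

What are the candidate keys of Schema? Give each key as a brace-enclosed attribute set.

{A, E}, {A, F}, {D}

{D}⁺ = {A, B, C, D, E, F} — all of the relation — so {D} is a candidate key.
{A, E}⁺ = {A, B, C, D, E, F} — all of the relation — so {A, E} is a candidate key.
{A, F}⁺ = {A, B, C, D, E, F} — all of the relation — so {A, F} is a candidate key.
No proper subset of any of these is a key, and no other minimal superkey exists.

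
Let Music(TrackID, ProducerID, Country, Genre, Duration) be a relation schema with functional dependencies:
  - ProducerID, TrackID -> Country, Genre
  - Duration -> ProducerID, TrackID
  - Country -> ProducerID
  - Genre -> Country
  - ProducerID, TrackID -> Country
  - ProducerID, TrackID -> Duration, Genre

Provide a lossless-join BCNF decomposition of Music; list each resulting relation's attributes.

{Country, Genre}; {Country, ProducerID}; {Duration, Genre, TrackID}

Candidate keys of the original relation: {Country, TrackID}, {Duration}, {Genre, TrackID}, {ProducerID, TrackID}.
{Country, Duration, Genre, ProducerID, TrackID}: {Country} determines {Country, ProducerID} here but is not a superkey — split on Country -> ProducerID, giving {Country, ProducerID} and {Country, Duration, Genre, TrackID}.
{Country, ProducerID}: every determinant is a superkey — BCNF.
{Country, Duration, Genre, TrackID}: {Genre} determines {Country, Genre} here but is not a superkey — split on Genre -> Country, giving {Country, Genre} and {Duration, Genre, TrackID}.
{Country, Genre}: every determinant is a superkey — BCNF.
{Duration, Genre, TrackID}: every determinant is a superkey — BCNF.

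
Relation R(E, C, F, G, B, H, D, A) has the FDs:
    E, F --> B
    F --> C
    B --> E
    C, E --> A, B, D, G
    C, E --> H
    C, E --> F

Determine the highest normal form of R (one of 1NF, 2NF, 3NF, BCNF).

Candidate keys: {B, C}, {B, F}, {C, E}, {E, F}. Prime attributes: {B, C, E, F}.
F --> C breaks BCNF: {F}⁺ = {C, F}, so {F} is not a superkey.
Since {C} ⊆ prime attributes and every other non-superkey FD also has a prime right side, the schema is in 3NF.

3NF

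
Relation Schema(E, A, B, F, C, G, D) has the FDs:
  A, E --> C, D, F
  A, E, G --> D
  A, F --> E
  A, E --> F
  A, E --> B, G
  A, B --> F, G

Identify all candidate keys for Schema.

No FD produces {A}, so it must be in every candidate key.
{A, B}⁺ = {A, B, C, D, E, F, G}, which is every attribute, so {A, B} is a candidate key.
{A, E}⁺ = {A, B, C, D, E, F, G}, which is every attribute, so {A, E} is a candidate key.
{A, F}⁺ = {A, B, C, D, E, F, G}, which is every attribute, so {A, F} is a candidate key.
Any other superkey properly contains one of these, so there are no further candidate keys.

{A, B}, {A, E}, {A, F}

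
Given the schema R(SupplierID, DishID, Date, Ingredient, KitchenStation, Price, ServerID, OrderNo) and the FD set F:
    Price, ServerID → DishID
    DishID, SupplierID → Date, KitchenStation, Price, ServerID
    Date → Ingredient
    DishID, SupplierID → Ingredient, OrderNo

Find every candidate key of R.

{DishID, SupplierID}, {Price, ServerID, SupplierID}

No FD produces {SupplierID}, so it must be in every candidate key.
{DishID, SupplierID} is a candidate key since {DishID, SupplierID}⁺ = {Date, DishID, Ingredient, KitchenStation, OrderNo, Price, ServerID, SupplierID} covers every attribute.
{Price, ServerID, SupplierID} is a candidate key since {Price, ServerID, SupplierID}⁺ = {Date, DishID, Ingredient, KitchenStation, OrderNo, Price, ServerID, SupplierID} covers every attribute.
Any other superkey properly contains one of these, so there are no further candidate keys.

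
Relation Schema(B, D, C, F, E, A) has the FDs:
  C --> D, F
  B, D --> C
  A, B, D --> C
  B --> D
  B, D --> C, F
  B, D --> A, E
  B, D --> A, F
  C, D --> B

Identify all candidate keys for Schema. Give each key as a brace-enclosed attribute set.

{B}, {C}

{B}⁺ = {A, B, C, D, E, F}, which is every attribute, so {B} is a candidate key.
{C}⁺ = {A, B, C, D, E, F}, which is every attribute, so {C} is a candidate key.
No proper subset of any of these is a key, and no other minimal superkey exists.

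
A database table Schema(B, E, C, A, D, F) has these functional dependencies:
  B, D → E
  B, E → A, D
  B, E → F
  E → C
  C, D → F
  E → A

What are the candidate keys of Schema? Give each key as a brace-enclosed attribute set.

{B, D}, {B, E}

{B} never appears on the right of any FD, so every key must include it.
{B, D}⁺ = {A, B, C, D, E, F}, which is every attribute, so {B, D} is a candidate key.
{B, E}⁺ = {A, B, C, D, E, F}, which is every attribute, so {B, E} is a candidate key.
No proper subset of any of these is a key, and no other minimal superkey exists.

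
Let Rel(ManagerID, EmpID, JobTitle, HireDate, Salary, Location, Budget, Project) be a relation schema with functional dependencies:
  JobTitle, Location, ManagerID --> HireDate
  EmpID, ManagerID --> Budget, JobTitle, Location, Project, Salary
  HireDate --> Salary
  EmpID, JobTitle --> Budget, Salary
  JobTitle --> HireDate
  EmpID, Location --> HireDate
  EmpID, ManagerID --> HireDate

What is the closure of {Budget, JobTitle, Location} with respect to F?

{Budget, HireDate, JobTitle, Location, Salary}

Start with {Budget, JobTitle, Location}.
JobTitle --> HireDate applies; add {HireDate} → now {Budget, HireDate, JobTitle, Location}.
HireDate --> Salary applies; add {Salary} → now {Budget, HireDate, JobTitle, Location, Salary}.
No further FD applies.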